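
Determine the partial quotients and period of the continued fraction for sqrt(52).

[7; (4, 1, 2, 1, 4, 14)]

Write x_i = (sqrt(52) + m_i)/d_i with (m_0, d_0) = (0, 1). a_0 = floor(sqrt(52)) = 7, since 7^2 = 49 <= 52 < 64 = 8^2.
Iterate m_{i+1} = d_i*a_i - m_i, d_{i+1} = (52 - m_{i+1}^2)/d_i, a_{i+1} = floor((a_0 + m_{i+1})/d_{i+1}):
  m_1 = 1*7 - 0 = 7, d_1 = (52 - 7^2)/1 = 3/1 = 3, a_1 = floor((7 + 7)/3) = 4.
  m_2 = 3*4 - 7 = 5, d_2 = (52 - 5^2)/3 = 27/3 = 9, a_2 = floor((7 + 5)/9) = 1.
  m_3 = 9*1 - 5 = 4, d_3 = (52 - 4^2)/9 = 36/9 = 4, a_3 = floor((7 + 4)/4) = 2.
  m_4 = 4*2 - 4 = 4, d_4 = (52 - 4^2)/4 = 36/4 = 9, a_4 = floor((7 + 4)/9) = 1.
  m_5 = 9*1 - 4 = 5, d_5 = (52 - 5^2)/9 = 27/9 = 3, a_5 = floor((7 + 5)/3) = 4.
  m_6 = 3*4 - 5 = 7, d_6 = (52 - 7^2)/3 = 3/3 = 1, a_6 = floor((7 + 7)/1) = 14.
  m_7 = 1*14 - 7 = 7, d_7 = (52 - 7^2)/1 = 3/1 = 3: (m_7, d_7) = (m_1, d_1) = (7, 3), so from here the quotients repeat a_1, ..., a_6; the period length is 6.
Hence the expansion of sqrt(52) is a_0 = 7 followed by the repeating block 4, 1, 2, 1, 4, 14 (period 6).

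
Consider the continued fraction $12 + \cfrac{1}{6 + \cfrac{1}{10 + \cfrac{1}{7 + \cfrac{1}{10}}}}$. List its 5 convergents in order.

Using the convergent recurrence p_i = a_i*p_{i-1} + p_{i-2}, q_i = a_i*q_{i-1} + q_{i-2} with p_{-2}=0, p_{-1}=1, q_{-2}=1, q_{-1}=0:
  i=0: a_0=12, p_0 = 12*1 + 0 = 12, q_0 = 12*0 + 1 = 1.
  i=1: a_1=6, p_1 = 6*12 + 1 = 73, q_1 = 6*1 + 0 = 6.
  i=2: a_2=10, p_2 = 10*73 + 12 = 742, q_2 = 10*6 + 1 = 61.
  i=3: a_3=7, p_3 = 7*742 + 73 = 5267, q_3 = 7*61 + 6 = 433.
  i=4: a_4=10, p_4 = 10*5267 + 742 = 53412, q_4 = 10*433 + 61 = 4391.

12/1, 73/6, 742/61, 5267/433, 53412/4391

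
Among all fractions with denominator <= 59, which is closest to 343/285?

Expand x = 343/285 as a continued fraction with the Euclidean algorithm:
  343 = 1*285 + 58, so a_0 = 1.
  285 = 4*58 + 53, so a_1 = 4.
  58 = 1*53 + 5, so a_2 = 1.
  53 = 10*5 + 3, so a_3 = 10.
  5 = 1*3 + 2, so a_4 = 1.
  3 = 1*2 + 1, so a_5 = 1.
  2 = 2*1 + 0, so a_6 = 2.
so x = [1; 4, 1, 10, 1, 1, 2].
Convergents (p_i = a_i*p_{i-1} + p_{i-2}, q_i = a_i*q_{i-1} + q_{i-2} with p_{-2}=0, p_{-1}=1, q_{-2}=1, q_{-1}=0), until the denominator exceeds 59:
  i=0: a_0=1, p_0 = 1*1 + 0 = 1, q_0 = 1*0 + 1 = 1.
  i=1: a_1=4, p_1 = 4*1 + 1 = 5, q_1 = 4*1 + 0 = 4.
  i=2: a_2=1, p_2 = 1*5 + 1 = 6, q_2 = 1*4 + 1 = 5.
  i=3: a_3=10, p_3 = 10*6 + 5 = 65, q_3 = 10*5 + 4 = 54.
  i=4: a_4=1, p_4 = 1*65 + 6 = 71, q_4 = 1*54 + 5 = 59.
  i=5: a_5=1, p_5 = 1*71 + 65 = 136, q_5 = 1*59 + 54 = 113.
q_5 = 113 > 59, so the last convergent with denominator <= 59 is p_4/q_4 = 71/59.
The closest fraction with denominator <= 59 is either p_4/q_4 or the intermediate fraction (k*p_4 + p_3)/(k*q_4 + q_3) with the largest k >= 1 whose denominator stays <= 59; these approach x as k grows, and every other convergent or intermediate fraction in range is farther away.
Largest k: floor((59 - q_3)/q_4) = floor((59 - 54)/59) = 0.
Since k = 0, no intermediate fraction beyond p_4/q_4 has denominator <= 59, so the convergent 71/59 is the closest (its error is |343*59 - 71*285|/(285*59) = 2/16815).

71/59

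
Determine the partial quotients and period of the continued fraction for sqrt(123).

Write x_i = (sqrt(123) + m_i)/d_i with (m_0, d_0) = (0, 1). a_0 = floor(sqrt(123)) = 11, since 11^2 = 121 <= 123 < 144 = 12^2.
Iterate m_{i+1} = d_i*a_i - m_i, d_{i+1} = (123 - m_{i+1}^2)/d_i, a_{i+1} = floor((a_0 + m_{i+1})/d_{i+1}):
  m_1 = 1*11 - 0 = 11, d_1 = (123 - 11^2)/1 = 2/1 = 2, a_1 = floor((11 + 11)/2) = 11.
  m_2 = 2*11 - 11 = 11, d_2 = (123 - 11^2)/2 = 2/2 = 1, a_2 = floor((11 + 11)/1) = 22.
  m_3 = 1*22 - 11 = 11, d_3 = (123 - 11^2)/1 = 2/1 = 2: (m_3, d_3) = (m_1, d_1) = (11, 2), so from here the quotients repeat a_1, a_2; the period length is 2.
Hence the expansion of sqrt(123) is a_0 = 11 followed by the repeating block 11, 22 (period 2).

[11; (11, 22)]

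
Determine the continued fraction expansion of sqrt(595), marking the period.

Write x_i = (sqrt(595) + m_i)/d_i with (m_0, d_0) = (0, 1). a_0 = floor(sqrt(595)) = 24, since 24^2 = 576 <= 595 < 625 = 25^2.
Iterate m_{i+1} = d_i*a_i - m_i, d_{i+1} = (595 - m_{i+1}^2)/d_i, a_{i+1} = floor((a_0 + m_{i+1})/d_{i+1}):
  m_1 = 1*24 - 0 = 24, d_1 = (595 - 24^2)/1 = 19/1 = 19, a_1 = floor((24 + 24)/19) = 2.
  m_2 = 19*2 - 24 = 14, d_2 = (595 - 14^2)/19 = 399/19 = 21, a_2 = floor((24 + 14)/21) = 1.
  m_3 = 21*1 - 14 = 7, d_3 = (595 - 7^2)/21 = 546/21 = 26, a_3 = floor((24 + 7)/26) = 1.
  m_4 = 26*1 - 7 = 19, d_4 = (595 - 19^2)/26 = 234/26 = 9, a_4 = floor((24 + 19)/9) = 4.
  m_5 = 9*4 - 19 = 17, d_5 = (595 - 17^2)/9 = 306/9 = 34, a_5 = floor((24 + 17)/34) = 1.
  m_6 = 34*1 - 17 = 17, d_6 = (595 - 17^2)/34 = 306/34 = 9, a_6 = floor((24 + 17)/9) = 4.
  m_7 = 9*4 - 17 = 19, d_7 = (595 - 19^2)/9 = 234/9 = 26, a_7 = floor((24 + 19)/26) = 1.
  m_8 = 26*1 - 19 = 7, d_8 = (595 - 7^2)/26 = 546/26 = 21, a_8 = floor((24 + 7)/21) = 1.
  m_9 = 21*1 - 7 = 14, d_9 = (595 - 14^2)/21 = 399/21 = 19, a_9 = floor((24 + 14)/19) = 2.
  m_10 = 19*2 - 14 = 24, d_10 = (595 - 24^2)/19 = 19/19 = 1, a_10 = floor((24 + 24)/1) = 48.
  m_11 = 1*48 - 24 = 24, d_11 = (595 - 24^2)/1 = 19/1 = 19: (m_11, d_11) = (m_1, d_1) = (24, 19), so from here the quotients repeat a_1, ..., a_10; the period length is 10.
Hence the expansion of sqrt(595) is a_0 = 24 followed by the repeating block 2, 1, 1, 4, 1, 4, 1, 1, 2, 48 (period 10).

[24; (2, 1, 1, 4, 1, 4, 1, 1, 2, 48)]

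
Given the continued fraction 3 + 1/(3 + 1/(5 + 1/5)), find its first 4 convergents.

3/1, 10/3, 53/16, 275/83

Using the convergent recurrence p_i = a_i*p_{i-1} + p_{i-2}, q_i = a_i*q_{i-1} + q_{i-2} with p_{-2}=0, p_{-1}=1, q_{-2}=1, q_{-1}=0:
  i=0: a_0=3, p_0 = 3*1 + 0 = 3, q_0 = 3*0 + 1 = 1.
  i=1: a_1=3, p_1 = 3*3 + 1 = 10, q_1 = 3*1 + 0 = 3.
  i=2: a_2=5, p_2 = 5*10 + 3 = 53, q_2 = 5*3 + 1 = 16.
  i=3: a_3=5, p_3 = 5*53 + 10 = 275, q_3 = 5*16 + 3 = 83.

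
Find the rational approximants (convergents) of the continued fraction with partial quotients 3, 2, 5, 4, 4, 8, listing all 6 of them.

Using the convergent recurrence p_i = a_i*p_{i-1} + p_{i-2}, q_i = a_i*q_{i-1} + q_{i-2} with p_{-2}=0, p_{-1}=1, q_{-2}=1, q_{-1}=0:
  i=0: a_0=3, p_0 = 3*1 + 0 = 3, q_0 = 3*0 + 1 = 1.
  i=1: a_1=2, p_1 = 2*3 + 1 = 7, q_1 = 2*1 + 0 = 2.
  i=2: a_2=5, p_2 = 5*7 + 3 = 38, q_2 = 5*2 + 1 = 11.
  i=3: a_3=4, p_3 = 4*38 + 7 = 159, q_3 = 4*11 + 2 = 46.
  i=4: a_4=4, p_4 = 4*159 + 38 = 674, q_4 = 4*46 + 11 = 195.
  i=5: a_5=8, p_5 = 8*674 + 159 = 5551, q_5 = 8*195 + 46 = 1606.

3/1, 7/2, 38/11, 159/46, 674/195, 5551/1606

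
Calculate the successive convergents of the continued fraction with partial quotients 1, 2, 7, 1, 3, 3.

1/1, 3/2, 22/15, 25/17, 97/66, 316/215

Using the convergent recurrence p_i = a_i*p_{i-1} + p_{i-2}, q_i = a_i*q_{i-1} + q_{i-2} with p_{-2}=0, p_{-1}=1, q_{-2}=1, q_{-1}=0:
  i=0: a_0=1, p_0 = 1*1 + 0 = 1, q_0 = 1*0 + 1 = 1.
  i=1: a_1=2, p_1 = 2*1 + 1 = 3, q_1 = 2*1 + 0 = 2.
  i=2: a_2=7, p_2 = 7*3 + 1 = 22, q_2 = 7*2 + 1 = 15.
  i=3: a_3=1, p_3 = 1*22 + 3 = 25, q_3 = 1*15 + 2 = 17.
  i=4: a_4=3, p_4 = 3*25 + 22 = 97, q_4 = 3*17 + 15 = 66.
  i=5: a_5=3, p_5 = 3*97 + 25 = 316, q_5 = 3*66 + 17 = 215.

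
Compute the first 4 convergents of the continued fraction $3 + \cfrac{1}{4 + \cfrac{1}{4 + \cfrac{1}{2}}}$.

3/1, 13/4, 55/17, 123/38

Using the convergent recurrence p_i = a_i*p_{i-1} + p_{i-2}, q_i = a_i*q_{i-1} + q_{i-2} with p_{-2}=0, p_{-1}=1, q_{-2}=1, q_{-1}=0:
  i=0: a_0=3, p_0 = 3*1 + 0 = 3, q_0 = 3*0 + 1 = 1.
  i=1: a_1=4, p_1 = 4*3 + 1 = 13, q_1 = 4*1 + 0 = 4.
  i=2: a_2=4, p_2 = 4*13 + 3 = 55, q_2 = 4*4 + 1 = 17.
  i=3: a_3=2, p_3 = 2*55 + 13 = 123, q_3 = 2*17 + 4 = 38.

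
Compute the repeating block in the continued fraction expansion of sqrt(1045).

[32; (3, 15, 1, 4, 1, 15, 3, 64)]

Write x_i = (sqrt(1045) + m_i)/d_i with (m_0, d_0) = (0, 1). a_0 = floor(sqrt(1045)) = 32, since 32^2 = 1024 <= 1045 < 1089 = 33^2.
Iterate m_{i+1} = d_i*a_i - m_i, d_{i+1} = (1045 - m_{i+1}^2)/d_i, a_{i+1} = floor((a_0 + m_{i+1})/d_{i+1}):
  m_1 = 1*32 - 0 = 32, d_1 = (1045 - 32^2)/1 = 21/1 = 21, a_1 = floor((32 + 32)/21) = 3.
  m_2 = 21*3 - 32 = 31, d_2 = (1045 - 31^2)/21 = 84/21 = 4, a_2 = floor((32 + 31)/4) = 15.
  m_3 = 4*15 - 31 = 29, d_3 = (1045 - 29^2)/4 = 204/4 = 51, a_3 = floor((32 + 29)/51) = 1.
  m_4 = 51*1 - 29 = 22, d_4 = (1045 - 22^2)/51 = 561/51 = 11, a_4 = floor((32 + 22)/11) = 4.
  m_5 = 11*4 - 22 = 22, d_5 = (1045 - 22^2)/11 = 561/11 = 51, a_5 = floor((32 + 22)/51) = 1.
  m_6 = 51*1 - 22 = 29, d_6 = (1045 - 29^2)/51 = 204/51 = 4, a_6 = floor((32 + 29)/4) = 15.
  m_7 = 4*15 - 29 = 31, d_7 = (1045 - 31^2)/4 = 84/4 = 21, a_7 = floor((32 + 31)/21) = 3.
  m_8 = 21*3 - 31 = 32, d_8 = (1045 - 32^2)/21 = 21/21 = 1, a_8 = floor((32 + 32)/1) = 64.
  m_9 = 1*64 - 32 = 32, d_9 = (1045 - 32^2)/1 = 21/1 = 21: (m_9, d_9) = (m_1, d_1) = (32, 21), so from here the quotients repeat a_1, ..., a_8; the period length is 8.
Hence the expansion of sqrt(1045) is a_0 = 32 followed by the repeating block 3, 15, 1, 4, 1, 15, 3, 64 (period 8).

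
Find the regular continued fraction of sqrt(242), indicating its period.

[15; (1, 1, 3, 1, 14, 1, 3, 1, 1, 30)]

Write x_i = (sqrt(242) + m_i)/d_i with (m_0, d_0) = (0, 1). a_0 = floor(sqrt(242)) = 15, since 15^2 = 225 <= 242 < 256 = 16^2.
Iterate m_{i+1} = d_i*a_i - m_i, d_{i+1} = (242 - m_{i+1}^2)/d_i, a_{i+1} = floor((a_0 + m_{i+1})/d_{i+1}):
  m_1 = 1*15 - 0 = 15, d_1 = (242 - 15^2)/1 = 17/1 = 17, a_1 = floor((15 + 15)/17) = 1.
  m_2 = 17*1 - 15 = 2, d_2 = (242 - 2^2)/17 = 238/17 = 14, a_2 = floor((15 + 2)/14) = 1.
  m_3 = 14*1 - 2 = 12, d_3 = (242 - 12^2)/14 = 98/14 = 7, a_3 = floor((15 + 12)/7) = 3.
  m_4 = 7*3 - 12 = 9, d_4 = (242 - 9^2)/7 = 161/7 = 23, a_4 = floor((15 + 9)/23) = 1.
  m_5 = 23*1 - 9 = 14, d_5 = (242 - 14^2)/23 = 46/23 = 2, a_5 = floor((15 + 14)/2) = 14.
  m_6 = 2*14 - 14 = 14, d_6 = (242 - 14^2)/2 = 46/2 = 23, a_6 = floor((15 + 14)/23) = 1.
  m_7 = 23*1 - 14 = 9, d_7 = (242 - 9^2)/23 = 161/23 = 7, a_7 = floor((15 + 9)/7) = 3.
  m_8 = 7*3 - 9 = 12, d_8 = (242 - 12^2)/7 = 98/7 = 14, a_8 = floor((15 + 12)/14) = 1.
  m_9 = 14*1 - 12 = 2, d_9 = (242 - 2^2)/14 = 238/14 = 17, a_9 = floor((15 + 2)/17) = 1.
  m_10 = 17*1 - 2 = 15, d_10 = (242 - 15^2)/17 = 17/17 = 1, a_10 = floor((15 + 15)/1) = 30.
  m_11 = 1*30 - 15 = 15, d_11 = (242 - 15^2)/1 = 17/1 = 17: (m_11, d_11) = (m_1, d_1) = (15, 17), so from here the quotients repeat a_1, ..., a_10; the period length is 10.
Hence the expansion of sqrt(242) is a_0 = 15 followed by the repeating block 1, 1, 3, 1, 14, 1, 3, 1, 1, 30 (period 10).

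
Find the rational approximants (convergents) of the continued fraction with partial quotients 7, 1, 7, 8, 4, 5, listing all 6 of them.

Using the convergent recurrence p_i = a_i*p_{i-1} + p_{i-2}, q_i = a_i*q_{i-1} + q_{i-2} with p_{-2}=0, p_{-1}=1, q_{-2}=1, q_{-1}=0:
  i=0: a_0=7, p_0 = 7*1 + 0 = 7, q_0 = 7*0 + 1 = 1.
  i=1: a_1=1, p_1 = 1*7 + 1 = 8, q_1 = 1*1 + 0 = 1.
  i=2: a_2=7, p_2 = 7*8 + 7 = 63, q_2 = 7*1 + 1 = 8.
  i=3: a_3=8, p_3 = 8*63 + 8 = 512, q_3 = 8*8 + 1 = 65.
  i=4: a_4=4, p_4 = 4*512 + 63 = 2111, q_4 = 4*65 + 8 = 268.
  i=5: a_5=5, p_5 = 5*2111 + 512 = 11067, q_5 = 5*268 + 65 = 1405.

7/1, 8/1, 63/8, 512/65, 2111/268, 11067/1405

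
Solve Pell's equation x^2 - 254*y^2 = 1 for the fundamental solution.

First expand sqrt(254) as a continued fraction. With x_i = (sqrt(254) + m_i)/d_i and (m_0, d_0) = (0, 1): a_0 = floor(sqrt(254)) = 15, since 15^2 = 225 <= 254 < 256 = 16^2.
Iterate m_{i+1} = d_i*a_i - m_i, d_{i+1} = (254 - m_{i+1}^2)/d_i, a_{i+1} = floor((a_0 + m_{i+1})/d_{i+1}):
  m_1 = 1*15 - 0 = 15, d_1 = (254 - 15^2)/1 = 29/1 = 29, a_1 = floor((15 + 15)/29) = 1.
  m_2 = 29*1 - 15 = 14, d_2 = (254 - 14^2)/29 = 58/29 = 2, a_2 = floor((15 + 14)/2) = 14.
  m_3 = 2*14 - 14 = 14, d_3 = (254 - 14^2)/2 = 58/2 = 29, a_3 = floor((15 + 14)/29) = 1.
  m_4 = 29*1 - 14 = 15, d_4 = (254 - 15^2)/29 = 29/29 = 1, a_4 = floor((15 + 15)/1) = 30.
  m_5 = 1*30 - 15 = 15, d_5 = (254 - 15^2)/1 = 29/1 = 29: (m_5, d_5) = (m_1, d_1) = (15, 29), so from here the quotients repeat a_1, ..., a_4; the period length is 4.
So sqrt(254) = [15; (1, 14, 1, 30)] with period length k = 4.
k is even, so the fundamental solution of x^2 - 254y^2 = 1 is (p_{k-1}, q_{k-1}) = (p_3, q_3); compute convergents through index 3.
Convergents (p_i = a_i*p_{i-1} + p_{i-2}, q_i = a_i*q_{i-1} + q_{i-2} with p_{-2}=0, p_{-1}=1, q_{-2}=1, q_{-1}=0):
  i=0: a_0=15, p_0 = 15*1 + 0 = 15, q_0 = 15*0 + 1 = 1.
  i=1: a_1=1, p_1 = 1*15 + 1 = 16, q_1 = 1*1 + 0 = 1.
  i=2: a_2=14, p_2 = 14*16 + 15 = 239, q_2 = 14*1 + 1 = 15.
  i=3: a_3=1, p_3 = 1*239 + 16 = 255, q_3 = 1*15 + 1 = 16.
Check: 255^2 - 254*16^2 = 65025 - 65024 = 1, so (x, y) = (255, 16) solves the equation, and by the theorem it is the least positive solution.

(x, y) = (255, 16)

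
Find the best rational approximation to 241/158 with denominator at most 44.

61/40

Expand x = 241/158 as a continued fraction with the Euclidean algorithm:
  241 = 1*158 + 83, so a_0 = 1.
  158 = 1*83 + 75, so a_1 = 1.
  83 = 1*75 + 8, so a_2 = 1.
  75 = 9*8 + 3, so a_3 = 9.
  8 = 2*3 + 2, so a_4 = 2.
  3 = 1*2 + 1, so a_5 = 1.
  2 = 2*1 + 0, so a_6 = 2.
so x = [1; 1, 1, 9, 2, 1, 2].
Convergents (p_i = a_i*p_{i-1} + p_{i-2}, q_i = a_i*q_{i-1} + q_{i-2} with p_{-2}=0, p_{-1}=1, q_{-2}=1, q_{-1}=0), until the denominator exceeds 44:
  i=0: a_0=1, p_0 = 1*1 + 0 = 1, q_0 = 1*0 + 1 = 1.
  i=1: a_1=1, p_1 = 1*1 + 1 = 2, q_1 = 1*1 + 0 = 1.
  i=2: a_2=1, p_2 = 1*2 + 1 = 3, q_2 = 1*1 + 1 = 2.
  i=3: a_3=9, p_3 = 9*3 + 2 = 29, q_3 = 9*2 + 1 = 19.
  i=4: a_4=2, p_4 = 2*29 + 3 = 61, q_4 = 2*19 + 2 = 40.
  i=5: a_5=1, p_5 = 1*61 + 29 = 90, q_5 = 1*40 + 19 = 59.
q_5 = 59 > 44, so the last convergent with denominator <= 44 is p_4/q_4 = 61/40.
The closest fraction with denominator <= 44 is either p_4/q_4 or the intermediate fraction (k*p_4 + p_3)/(k*q_4 + q_3) with the largest k >= 1 whose denominator stays <= 44; these approach x as k grows, and every other convergent or intermediate fraction in range is farther away.
Largest k: floor((44 - q_3)/q_4) = floor((44 - 19)/40) = 0.
Since k = 0, no intermediate fraction beyond p_4/q_4 has denominator <= 44, so the convergent 61/40 is the closest (its error is |241*40 - 61*158|/(158*40) = 2/6320).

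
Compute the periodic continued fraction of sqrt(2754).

[52; (2, 11, 6, 11, 2, 104)]

Write x_i = (sqrt(2754) + m_i)/d_i with (m_0, d_0) = (0, 1). a_0 = floor(sqrt(2754)) = 52, since 52^2 = 2704 <= 2754 < 2809 = 53^2.
Iterate m_{i+1} = d_i*a_i - m_i, d_{i+1} = (2754 - m_{i+1}^2)/d_i, a_{i+1} = floor((a_0 + m_{i+1})/d_{i+1}):
  m_1 = 1*52 - 0 = 52, d_1 = (2754 - 52^2)/1 = 50/1 = 50, a_1 = floor((52 + 52)/50) = 2.
  m_2 = 50*2 - 52 = 48, d_2 = (2754 - 48^2)/50 = 450/50 = 9, a_2 = floor((52 + 48)/9) = 11.
  m_3 = 9*11 - 48 = 51, d_3 = (2754 - 51^2)/9 = 153/9 = 17, a_3 = floor((52 + 51)/17) = 6.
  m_4 = 17*6 - 51 = 51, d_4 = (2754 - 51^2)/17 = 153/17 = 9, a_4 = floor((52 + 51)/9) = 11.
  m_5 = 9*11 - 51 = 48, d_5 = (2754 - 48^2)/9 = 450/9 = 50, a_5 = floor((52 + 48)/50) = 2.
  m_6 = 50*2 - 48 = 52, d_6 = (2754 - 52^2)/50 = 50/50 = 1, a_6 = floor((52 + 52)/1) = 104.
  m_7 = 1*104 - 52 = 52, d_7 = (2754 - 52^2)/1 = 50/1 = 50: (m_7, d_7) = (m_1, d_1) = (52, 50), so from here the quotients repeat a_1, ..., a_6; the period length is 6.
Hence the expansion of sqrt(2754) is a_0 = 52 followed by the repeating block 2, 11, 6, 11, 2, 104 (period 6).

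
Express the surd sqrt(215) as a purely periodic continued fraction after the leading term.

Write x_i = (sqrt(215) + m_i)/d_i with (m_0, d_0) = (0, 1). a_0 = floor(sqrt(215)) = 14, since 14^2 = 196 <= 215 < 225 = 15^2.
Iterate m_{i+1} = d_i*a_i - m_i, d_{i+1} = (215 - m_{i+1}^2)/d_i, a_{i+1} = floor((a_0 + m_{i+1})/d_{i+1}):
  m_1 = 1*14 - 0 = 14, d_1 = (215 - 14^2)/1 = 19/1 = 19, a_1 = floor((14 + 14)/19) = 1.
  m_2 = 19*1 - 14 = 5, d_2 = (215 - 5^2)/19 = 190/19 = 10, a_2 = floor((14 + 5)/10) = 1.
  m_3 = 10*1 - 5 = 5, d_3 = (215 - 5^2)/10 = 190/10 = 19, a_3 = floor((14 + 5)/19) = 1.
  m_4 = 19*1 - 5 = 14, d_4 = (215 - 14^2)/19 = 19/19 = 1, a_4 = floor((14 + 14)/1) = 28.
  m_5 = 1*28 - 14 = 14, d_5 = (215 - 14^2)/1 = 19/1 = 19: (m_5, d_5) = (m_1, d_1) = (14, 19), so from here the quotients repeat a_1, ..., a_4; the period length is 4.
Hence the expansion of sqrt(215) is a_0 = 14 followed by the repeating block 1, 1, 1, 28 (period 4).

[14; (1, 1, 1, 28)]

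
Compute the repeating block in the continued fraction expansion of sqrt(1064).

[32; (1, 1, 1, 1, 1, 1, 1, 64)]

Write x_i = (sqrt(1064) + m_i)/d_i with (m_0, d_0) = (0, 1). a_0 = floor(sqrt(1064)) = 32, since 32^2 = 1024 <= 1064 < 1089 = 33^2.
Iterate m_{i+1} = d_i*a_i - m_i, d_{i+1} = (1064 - m_{i+1}^2)/d_i, a_{i+1} = floor((a_0 + m_{i+1})/d_{i+1}):
  m_1 = 1*32 - 0 = 32, d_1 = (1064 - 32^2)/1 = 40/1 = 40, a_1 = floor((32 + 32)/40) = 1.
  m_2 = 40*1 - 32 = 8, d_2 = (1064 - 8^2)/40 = 1000/40 = 25, a_2 = floor((32 + 8)/25) = 1.
  m_3 = 25*1 - 8 = 17, d_3 = (1064 - 17^2)/25 = 775/25 = 31, a_3 = floor((32 + 17)/31) = 1.
  m_4 = 31*1 - 17 = 14, d_4 = (1064 - 14^2)/31 = 868/31 = 28, a_4 = floor((32 + 14)/28) = 1.
  m_5 = 28*1 - 14 = 14, d_5 = (1064 - 14^2)/28 = 868/28 = 31, a_5 = floor((32 + 14)/31) = 1.
  m_6 = 31*1 - 14 = 17, d_6 = (1064 - 17^2)/31 = 775/31 = 25, a_6 = floor((32 + 17)/25) = 1.
  m_7 = 25*1 - 17 = 8, d_7 = (1064 - 8^2)/25 = 1000/25 = 40, a_7 = floor((32 + 8)/40) = 1.
  m_8 = 40*1 - 8 = 32, d_8 = (1064 - 32^2)/40 = 40/40 = 1, a_8 = floor((32 + 32)/1) = 64.
  m_9 = 1*64 - 32 = 32, d_9 = (1064 - 32^2)/1 = 40/1 = 40: (m_9, d_9) = (m_1, d_1) = (32, 40), so from here the quotients repeat a_1, ..., a_8; the period length is 8.
Hence the expansion of sqrt(1064) is a_0 = 32 followed by the repeating block 1, 1, 1, 1, 1, 1, 1, 64 (period 8).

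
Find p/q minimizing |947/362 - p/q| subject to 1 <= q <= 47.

34/13

Expand x = 947/362 as a continued fraction with the Euclidean algorithm:
  947 = 2*362 + 223, so a_0 = 2.
  362 = 1*223 + 139, so a_1 = 1.
  223 = 1*139 + 84, so a_2 = 1.
  139 = 1*84 + 55, so a_3 = 1.
  84 = 1*55 + 29, so a_4 = 1.
  55 = 1*29 + 26, so a_5 = 1.
  29 = 1*26 + 3, so a_6 = 1.
  26 = 8*3 + 2, so a_7 = 8.
  3 = 1*2 + 1, so a_8 = 1.
  2 = 2*1 + 0, so a_9 = 2.
so x = [2; 1, 1, 1, 1, 1, 1, 8, 1, 2].
Convergents (p_i = a_i*p_{i-1} + p_{i-2}, q_i = a_i*q_{i-1} + q_{i-2} with p_{-2}=0, p_{-1}=1, q_{-2}=1, q_{-1}=0), until the denominator exceeds 47:
  i=0: a_0=2, p_0 = 2*1 + 0 = 2, q_0 = 2*0 + 1 = 1.
  i=1: a_1=1, p_1 = 1*2 + 1 = 3, q_1 = 1*1 + 0 = 1.
  i=2: a_2=1, p_2 = 1*3 + 2 = 5, q_2 = 1*1 + 1 = 2.
  i=3: a_3=1, p_3 = 1*5 + 3 = 8, q_3 = 1*2 + 1 = 3.
  i=4: a_4=1, p_4 = 1*8 + 5 = 13, q_4 = 1*3 + 2 = 5.
  i=5: a_5=1, p_5 = 1*13 + 8 = 21, q_5 = 1*5 + 3 = 8.
  i=6: a_6=1, p_6 = 1*21 + 13 = 34, q_6 = 1*8 + 5 = 13.
  i=7: a_7=8, p_7 = 8*34 + 21 = 293, q_7 = 8*13 + 8 = 112.
q_7 = 112 > 47, so the last convergent with denominator <= 47 is p_6/q_6 = 34/13.
The closest fraction with denominator <= 47 is either p_6/q_6 or the intermediate fraction (k*p_6 + p_5)/(k*q_6 + q_5) with the largest k >= 1 whose denominator stays <= 47; these approach x as k grows, and every other convergent or intermediate fraction in range is farther away.
Largest k: floor((47 - q_5)/q_6) = floor((47 - 8)/13) = 3.
That gives (3*34 + 21)/(3*13 + 8) = 123/47.
Compare the errors: |x - 34/13| = |947*13 - 34*362|/(362*13) = 3/4706, and |x - 123/47| = |947*47 - 123*362|/(362*47) = 17/17014.
Cross-multiplying, 3*17014 = 51042 < 80002 = 17*4706, so 3/4706 is smaller: the convergent 34/13 is closer to x than 123/47.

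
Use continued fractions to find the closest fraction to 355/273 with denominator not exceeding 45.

13/10

Expand x = 355/273 as a continued fraction with the Euclidean algorithm:
  355 = 1*273 + 82, so a_0 = 1.
  273 = 3*82 + 27, so a_1 = 3.
  82 = 3*27 + 1, so a_2 = 3.
  27 = 27*1 + 0, so a_3 = 27.
so x = [1; 3, 3, 27].
Convergents (p_i = a_i*p_{i-1} + p_{i-2}, q_i = a_i*q_{i-1} + q_{i-2} with p_{-2}=0, p_{-1}=1, q_{-2}=1, q_{-1}=0), until the denominator exceeds 45:
  i=0: a_0=1, p_0 = 1*1 + 0 = 1, q_0 = 1*0 + 1 = 1.
  i=1: a_1=3, p_1 = 3*1 + 1 = 4, q_1 = 3*1 + 0 = 3.
  i=2: a_2=3, p_2 = 3*4 + 1 = 13, q_2 = 3*3 + 1 = 10.
  i=3: a_3=27, p_3 = 27*13 + 4 = 355, q_3 = 27*10 + 3 = 273.
q_3 = 273 > 45, so the last convergent with denominator <= 45 is p_2/q_2 = 13/10.
The closest fraction with denominator <= 45 is either p_2/q_2 or the intermediate fraction (k*p_2 + p_1)/(k*q_2 + q_1) with the largest k >= 1 whose denominator stays <= 45; these approach x as k grows, and every other convergent or intermediate fraction in range is farther away.
Largest k: floor((45 - q_1)/q_2) = floor((45 - 3)/10) = 4.
That gives (4*13 + 4)/(4*10 + 3) = 56/43.
Compare the errors: |x - 13/10| = |355*10 - 13*273|/(273*10) = 1/2730, and |x - 56/43| = |355*43 - 56*273|/(273*43) = 23/11739.
Cross-multiplying, 1*11739 = 11739 < 62790 = 23*2730, so 1/2730 is smaller: the convergent 13/10 is closer to x than 56/43.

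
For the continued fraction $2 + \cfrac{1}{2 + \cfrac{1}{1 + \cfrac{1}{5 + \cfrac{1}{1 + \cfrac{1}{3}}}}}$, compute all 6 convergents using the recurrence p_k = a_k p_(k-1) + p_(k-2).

Using the convergent recurrence p_i = a_i*p_{i-1} + p_{i-2}, q_i = a_i*q_{i-1} + q_{i-2} with p_{-2}=0, p_{-1}=1, q_{-2}=1, q_{-1}=0:
  i=0: a_0=2, p_0 = 2*1 + 0 = 2, q_0 = 2*0 + 1 = 1.
  i=1: a_1=2, p_1 = 2*2 + 1 = 5, q_1 = 2*1 + 0 = 2.
  i=2: a_2=1, p_2 = 1*5 + 2 = 7, q_2 = 1*2 + 1 = 3.
  i=3: a_3=5, p_3 = 5*7 + 5 = 40, q_3 = 5*3 + 2 = 17.
  i=4: a_4=1, p_4 = 1*40 + 7 = 47, q_4 = 1*17 + 3 = 20.
  i=5: a_5=3, p_5 = 3*47 + 40 = 181, q_5 = 3*20 + 17 = 77.

2/1, 5/2, 7/3, 40/17, 47/20, 181/77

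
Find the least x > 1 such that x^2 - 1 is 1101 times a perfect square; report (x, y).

(x, y) = (24313015, 732732)

First expand sqrt(1101) as a continued fraction. With x_i = (sqrt(1101) + m_i)/d_i and (m_0, d_0) = (0, 1): a_0 = floor(sqrt(1101)) = 33, since 33^2 = 1089 <= 1101 < 1156 = 34^2.
Iterate m_{i+1} = d_i*a_i - m_i, d_{i+1} = (1101 - m_{i+1}^2)/d_i, a_{i+1} = floor((a_0 + m_{i+1})/d_{i+1}):
  m_1 = 1*33 - 0 = 33, d_1 = (1101 - 33^2)/1 = 12/1 = 12, a_1 = floor((33 + 33)/12) = 5.
  m_2 = 12*5 - 33 = 27, d_2 = (1101 - 27^2)/12 = 372/12 = 31, a_2 = floor((33 + 27)/31) = 1.
  m_3 = 31*1 - 27 = 4, d_3 = (1101 - 4^2)/31 = 1085/31 = 35, a_3 = floor((33 + 4)/35) = 1.
  m_4 = 35*1 - 4 = 31, d_4 = (1101 - 31^2)/35 = 140/35 = 4, a_4 = floor((33 + 31)/4) = 16.
  m_5 = 4*16 - 31 = 33, d_5 = (1101 - 33^2)/4 = 12/4 = 3, a_5 = floor((33 + 33)/3) = 22.
  m_6 = 3*22 - 33 = 33, d_6 = (1101 - 33^2)/3 = 12/3 = 4, a_6 = floor((33 + 33)/4) = 16.
  m_7 = 4*16 - 33 = 31, d_7 = (1101 - 31^2)/4 = 140/4 = 35, a_7 = floor((33 + 31)/35) = 1.
  m_8 = 35*1 - 31 = 4, d_8 = (1101 - 4^2)/35 = 1085/35 = 31, a_8 = floor((33 + 4)/31) = 1.
  m_9 = 31*1 - 4 = 27, d_9 = (1101 - 27^2)/31 = 372/31 = 12, a_9 = floor((33 + 27)/12) = 5.
  m_10 = 12*5 - 27 = 33, d_10 = (1101 - 33^2)/12 = 12/12 = 1, a_10 = floor((33 + 33)/1) = 66.
  m_11 = 1*66 - 33 = 33, d_11 = (1101 - 33^2)/1 = 12/1 = 12: (m_11, d_11) = (m_1, d_1) = (33, 12), so from here the quotients repeat a_1, ..., a_10; the period length is 10.
So sqrt(1101) = [33; (5, 1, 1, 16, 22, 16, 1, 1, 5, 66)] with period length k = 10.
k is even, so the fundamental solution of x^2 - 1101y^2 = 1 is (p_{k-1}, q_{k-1}) = (p_9, q_9); compute convergents through index 9.
Convergents (p_i = a_i*p_{i-1} + p_{i-2}, q_i = a_i*q_{i-1} + q_{i-2} with p_{-2}=0, p_{-1}=1, q_{-2}=1, q_{-1}=0):
  i=0: a_0=33, p_0 = 33*1 + 0 = 33, q_0 = 33*0 + 1 = 1.
  i=1: a_1=5, p_1 = 5*33 + 1 = 166, q_1 = 5*1 + 0 = 5.
  i=2: a_2=1, p_2 = 1*166 + 33 = 199, q_2 = 1*5 + 1 = 6.
  i=3: a_3=1, p_3 = 1*199 + 166 = 365, q_3 = 1*6 + 5 = 11.
  i=4: a_4=16, p_4 = 16*365 + 199 = 6039, q_4 = 16*11 + 6 = 182.
  i=5: a_5=22, p_5 = 22*6039 + 365 = 133223, q_5 = 22*182 + 11 = 4015.
  i=6: a_6=16, p_6 = 16*133223 + 6039 = 2137607, q_6 = 16*4015 + 182 = 64422.
  i=7: a_7=1, p_7 = 1*2137607 + 133223 = 2270830, q_7 = 1*64422 + 4015 = 68437.
  i=8: a_8=1, p_8 = 1*2270830 + 2137607 = 4408437, q_8 = 1*68437 + 64422 = 132859.
  i=9: a_9=5, p_9 = 5*4408437 + 2270830 = 24313015, q_9 = 5*132859 + 68437 = 732732.
Check: 24313015^2 - 1101*732732^2 = 591122698390225 - 591122698390224 = 1, so (x, y) = (24313015, 732732) solves the equation, and by the theorem it is the least positive solution.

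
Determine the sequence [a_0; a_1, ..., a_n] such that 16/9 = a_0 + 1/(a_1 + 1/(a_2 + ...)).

[1; 1, 3, 2]

Run the Euclidean algorithm on 16 and 9; the successive quotients are the partial quotients a_0, a_1, ... (each step inverts the fractional part left over by the previous one):
  16 = 1*9 + 7, so a_0 = 1.
  9 = 1*7 + 2, so a_1 = 1.
  7 = 3*2 + 1, so a_2 = 3.
  2 = 2*1 + 0, so a_3 = 2.
The remainder reaches 0 after 4 divisions, so the expansion has 4 partial quotients, read off in order.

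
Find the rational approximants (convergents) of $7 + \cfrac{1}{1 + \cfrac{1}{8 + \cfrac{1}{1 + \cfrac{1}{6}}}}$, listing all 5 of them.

7/1, 8/1, 71/9, 79/10, 545/69

Using the convergent recurrence p_i = a_i*p_{i-1} + p_{i-2}, q_i = a_i*q_{i-1} + q_{i-2} with p_{-2}=0, p_{-1}=1, q_{-2}=1, q_{-1}=0:
  i=0: a_0=7, p_0 = 7*1 + 0 = 7, q_0 = 7*0 + 1 = 1.
  i=1: a_1=1, p_1 = 1*7 + 1 = 8, q_1 = 1*1 + 0 = 1.
  i=2: a_2=8, p_2 = 8*8 + 7 = 71, q_2 = 8*1 + 1 = 9.
  i=3: a_3=1, p_3 = 1*71 + 8 = 79, q_3 = 1*9 + 1 = 10.
  i=4: a_4=6, p_4 = 6*79 + 71 = 545, q_4 = 6*10 + 9 = 69.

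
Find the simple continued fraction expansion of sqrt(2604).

[51; (34, 102)]

Write x_i = (sqrt(2604) + m_i)/d_i with (m_0, d_0) = (0, 1). a_0 = floor(sqrt(2604)) = 51, since 51^2 = 2601 <= 2604 < 2704 = 52^2.
Iterate m_{i+1} = d_i*a_i - m_i, d_{i+1} = (2604 - m_{i+1}^2)/d_i, a_{i+1} = floor((a_0 + m_{i+1})/d_{i+1}):
  m_1 = 1*51 - 0 = 51, d_1 = (2604 - 51^2)/1 = 3/1 = 3, a_1 = floor((51 + 51)/3) = 34.
  m_2 = 3*34 - 51 = 51, d_2 = (2604 - 51^2)/3 = 3/3 = 1, a_2 = floor((51 + 51)/1) = 102.
  m_3 = 1*102 - 51 = 51, d_3 = (2604 - 51^2)/1 = 3/1 = 3: (m_3, d_3) = (m_1, d_1) = (51, 3), so from here the quotients repeat a_1, a_2; the period length is 2.
Hence the expansion of sqrt(2604) is a_0 = 51 followed by the repeating block 34, 102 (period 2).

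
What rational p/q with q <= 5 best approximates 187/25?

Expand x = 187/25 as a continued fraction with the Euclidean algorithm:
  187 = 7*25 + 12, so a_0 = 7.
  25 = 2*12 + 1, so a_1 = 2.
  12 = 12*1 + 0, so a_2 = 12.
so x = [7; 2, 12].
Convergents (p_i = a_i*p_{i-1} + p_{i-2}, q_i = a_i*q_{i-1} + q_{i-2} with p_{-2}=0, p_{-1}=1, q_{-2}=1, q_{-1}=0), until the denominator exceeds 5:
  i=0: a_0=7, p_0 = 7*1 + 0 = 7, q_0 = 7*0 + 1 = 1.
  i=1: a_1=2, p_1 = 2*7 + 1 = 15, q_1 = 2*1 + 0 = 2.
  i=2: a_2=12, p_2 = 12*15 + 7 = 187, q_2 = 12*2 + 1 = 25.
q_2 = 25 > 5, so the last convergent with denominator <= 5 is p_1/q_1 = 15/2.
The closest fraction with denominator <= 5 is either p_1/q_1 or the intermediate fraction (k*p_1 + p_0)/(k*q_1 + q_0) with the largest k >= 1 whose denominator stays <= 5; these approach x as k grows, and every other convergent or intermediate fraction in range is farther away.
Largest k: floor((5 - q_0)/q_1) = floor((5 - 1)/2) = 2.
That gives (2*15 + 7)/(2*2 + 1) = 37/5.
Compare the errors: |x - 15/2| = |187*2 - 15*25|/(25*2) = 1/50, and |x - 37/5| = |187*5 - 37*25|/(25*5) = 10/125.
Cross-multiplying, 1*125 = 125 < 500 = 10*50, so 1/50 is smaller: the convergent 15/2 is closer to x than 37/5.

15/2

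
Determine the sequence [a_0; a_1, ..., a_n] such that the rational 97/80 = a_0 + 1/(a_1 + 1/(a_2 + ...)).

Run the Euclidean algorithm on 97 and 80; the successive quotients are the partial quotients a_0, a_1, ... (each step inverts the fractional part left over by the previous one):
  97 = 1*80 + 17, so a_0 = 1.
  80 = 4*17 + 12, so a_1 = 4.
  17 = 1*12 + 5, so a_2 = 1.
  12 = 2*5 + 2, so a_3 = 2.
  5 = 2*2 + 1, so a_4 = 2.
  2 = 2*1 + 0, so a_5 = 2.
The remainder reaches 0 after 6 divisions, so the expansion has 6 partial quotients, read off in order.

[1; 4, 1, 2, 2, 2]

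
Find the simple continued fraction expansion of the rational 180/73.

[2; 2, 6, 1, 4]

Run the Euclidean algorithm on 180 and 73; the successive quotients are the partial quotients a_0, a_1, ... (each step inverts the fractional part left over by the previous one):
  180 = 2*73 + 34, so a_0 = 2.
  73 = 2*34 + 5, so a_1 = 2.
  34 = 6*5 + 4, so a_2 = 6.
  5 = 1*4 + 1, so a_3 = 1.
  4 = 4*1 + 0, so a_4 = 4.
The remainder reaches 0 after 5 divisions, so the expansion has 5 partial quotients, read off in order.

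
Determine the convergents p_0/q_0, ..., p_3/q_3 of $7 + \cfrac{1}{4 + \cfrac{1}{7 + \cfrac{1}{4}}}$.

Using the convergent recurrence p_i = a_i*p_{i-1} + p_{i-2}, q_i = a_i*q_{i-1} + q_{i-2} with p_{-2}=0, p_{-1}=1, q_{-2}=1, q_{-1}=0:
  i=0: a_0=7, p_0 = 7*1 + 0 = 7, q_0 = 7*0 + 1 = 1.
  i=1: a_1=4, p_1 = 4*7 + 1 = 29, q_1 = 4*1 + 0 = 4.
  i=2: a_2=7, p_2 = 7*29 + 7 = 210, q_2 = 7*4 + 1 = 29.
  i=3: a_3=4, p_3 = 4*210 + 29 = 869, q_3 = 4*29 + 4 = 120.

7/1, 29/4, 210/29, 869/120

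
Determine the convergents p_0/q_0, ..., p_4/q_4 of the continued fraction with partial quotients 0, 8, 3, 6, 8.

0/1, 1/8, 3/25, 19/158, 155/1289

Using the convergent recurrence p_i = a_i*p_{i-1} + p_{i-2}, q_i = a_i*q_{i-1} + q_{i-2} with p_{-2}=0, p_{-1}=1, q_{-2}=1, q_{-1}=0:
  i=0: a_0=0, p_0 = 0*1 + 0 = 0, q_0 = 0*0 + 1 = 1.
  i=1: a_1=8, p_1 = 8*0 + 1 = 1, q_1 = 8*1 + 0 = 8.
  i=2: a_2=3, p_2 = 3*1 + 0 = 3, q_2 = 3*8 + 1 = 25.
  i=3: a_3=6, p_3 = 6*3 + 1 = 19, q_3 = 6*25 + 8 = 158.
  i=4: a_4=8, p_4 = 8*19 + 3 = 155, q_4 = 8*158 + 25 = 1289.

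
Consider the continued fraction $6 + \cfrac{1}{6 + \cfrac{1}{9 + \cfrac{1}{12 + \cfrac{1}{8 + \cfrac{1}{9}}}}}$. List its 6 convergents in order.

6/1, 37/6, 339/55, 4105/666, 33179/5383, 302716/49113

Using the convergent recurrence p_i = a_i*p_{i-1} + p_{i-2}, q_i = a_i*q_{i-1} + q_{i-2} with p_{-2}=0, p_{-1}=1, q_{-2}=1, q_{-1}=0:
  i=0: a_0=6, p_0 = 6*1 + 0 = 6, q_0 = 6*0 + 1 = 1.
  i=1: a_1=6, p_1 = 6*6 + 1 = 37, q_1 = 6*1 + 0 = 6.
  i=2: a_2=9, p_2 = 9*37 + 6 = 339, q_2 = 9*6 + 1 = 55.
  i=3: a_3=12, p_3 = 12*339 + 37 = 4105, q_3 = 12*55 + 6 = 666.
  i=4: a_4=8, p_4 = 8*4105 + 339 = 33179, q_4 = 8*666 + 55 = 5383.
  i=5: a_5=9, p_5 = 9*33179 + 4105 = 302716, q_5 = 9*5383 + 666 = 49113.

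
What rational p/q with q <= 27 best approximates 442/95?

107/23

Expand x = 442/95 as a continued fraction with the Euclidean algorithm:
  442 = 4*95 + 62, so a_0 = 4.
  95 = 1*62 + 33, so a_1 = 1.
  62 = 1*33 + 29, so a_2 = 1.
  33 = 1*29 + 4, so a_3 = 1.
  29 = 7*4 + 1, so a_4 = 7.
  4 = 4*1 + 0, so a_5 = 4.
so x = [4; 1, 1, 1, 7, 4].
Convergents (p_i = a_i*p_{i-1} + p_{i-2}, q_i = a_i*q_{i-1} + q_{i-2} with p_{-2}=0, p_{-1}=1, q_{-2}=1, q_{-1}=0), until the denominator exceeds 27:
  i=0: a_0=4, p_0 = 4*1 + 0 = 4, q_0 = 4*0 + 1 = 1.
  i=1: a_1=1, p_1 = 1*4 + 1 = 5, q_1 = 1*1 + 0 = 1.
  i=2: a_2=1, p_2 = 1*5 + 4 = 9, q_2 = 1*1 + 1 = 2.
  i=3: a_3=1, p_3 = 1*9 + 5 = 14, q_3 = 1*2 + 1 = 3.
  i=4: a_4=7, p_4 = 7*14 + 9 = 107, q_4 = 7*3 + 2 = 23.
  i=5: a_5=4, p_5 = 4*107 + 14 = 442, q_5 = 4*23 + 3 = 95.
q_5 = 95 > 27, so the last convergent with denominator <= 27 is p_4/q_4 = 107/23.
The closest fraction with denominator <= 27 is either p_4/q_4 or the intermediate fraction (k*p_4 + p_3)/(k*q_4 + q_3) with the largest k >= 1 whose denominator stays <= 27; these approach x as k grows, and every other convergent or intermediate fraction in range is farther away.
Largest k: floor((27 - q_3)/q_4) = floor((27 - 3)/23) = 1.
That gives (1*107 + 14)/(1*23 + 3) = 121/26.
Compare the errors: |x - 107/23| = |442*23 - 107*95|/(95*23) = 1/2185, and |x - 121/26| = |442*26 - 121*95|/(95*26) = 3/2470.
Cross-multiplying, 1*2470 = 2470 < 6555 = 3*2185, so 1/2185 is smaller: the convergent 107/23 is closer to x than 121/26.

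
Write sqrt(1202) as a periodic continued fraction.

Write x_i = (sqrt(1202) + m_i)/d_i with (m_0, d_0) = (0, 1). a_0 = floor(sqrt(1202)) = 34, since 34^2 = 1156 <= 1202 < 1225 = 35^2.
Iterate m_{i+1} = d_i*a_i - m_i, d_{i+1} = (1202 - m_{i+1}^2)/d_i, a_{i+1} = floor((a_0 + m_{i+1})/d_{i+1}):
  m_1 = 1*34 - 0 = 34, d_1 = (1202 - 34^2)/1 = 46/1 = 46, a_1 = floor((34 + 34)/46) = 1.
  m_2 = 46*1 - 34 = 12, d_2 = (1202 - 12^2)/46 = 1058/46 = 23, a_2 = floor((34 + 12)/23) = 2.
  m_3 = 23*2 - 12 = 34, d_3 = (1202 - 34^2)/23 = 46/23 = 2, a_3 = floor((34 + 34)/2) = 34.
  m_4 = 2*34 - 34 = 34, d_4 = (1202 - 34^2)/2 = 46/2 = 23, a_4 = floor((34 + 34)/23) = 2.
  m_5 = 23*2 - 34 = 12, d_5 = (1202 - 12^2)/23 = 1058/23 = 46, a_5 = floor((34 + 12)/46) = 1.
  m_6 = 46*1 - 12 = 34, d_6 = (1202 - 34^2)/46 = 46/46 = 1, a_6 = floor((34 + 34)/1) = 68.
  m_7 = 1*68 - 34 = 34, d_7 = (1202 - 34^2)/1 = 46/1 = 46: (m_7, d_7) = (m_1, d_1) = (34, 46), so from here the quotients repeat a_1, ..., a_6; the period length is 6.
Hence the expansion of sqrt(1202) is a_0 = 34 followed by the repeating block 1, 2, 34, 2, 1, 68 (period 6).

[34; (1, 2, 34, 2, 1, 68)]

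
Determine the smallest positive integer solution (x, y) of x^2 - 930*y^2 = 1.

(x, y) = (61, 2)

First expand sqrt(930) as a continued fraction. With x_i = (sqrt(930) + m_i)/d_i and (m_0, d_0) = (0, 1): a_0 = floor(sqrt(930)) = 30, since 30^2 = 900 <= 930 < 961 = 31^2.
Iterate m_{i+1} = d_i*a_i - m_i, d_{i+1} = (930 - m_{i+1}^2)/d_i, a_{i+1} = floor((a_0 + m_{i+1})/d_{i+1}):
  m_1 = 1*30 - 0 = 30, d_1 = (930 - 30^2)/1 = 30/1 = 30, a_1 = floor((30 + 30)/30) = 2.
  m_2 = 30*2 - 30 = 30, d_2 = (930 - 30^2)/30 = 30/30 = 1, a_2 = floor((30 + 30)/1) = 60.
  m_3 = 1*60 - 30 = 30, d_3 = (930 - 30^2)/1 = 30/1 = 30: (m_3, d_3) = (m_1, d_1) = (30, 30), so from here the quotients repeat a_1, a_2; the period length is 2.
So sqrt(930) = [30; (2, 60)] with period length k = 2.
k is even, so the fundamental solution of x^2 - 930y^2 = 1 is (p_{k-1}, q_{k-1}) = (p_1, q_1); compute convergents through index 1.
Convergents (p_i = a_i*p_{i-1} + p_{i-2}, q_i = a_i*q_{i-1} + q_{i-2} with p_{-2}=0, p_{-1}=1, q_{-2}=1, q_{-1}=0):
  i=0: a_0=30, p_0 = 30*1 + 0 = 30, q_0 = 30*0 + 1 = 1.
  i=1: a_1=2, p_1 = 2*30 + 1 = 61, q_1 = 2*1 + 0 = 2.
Check: 61^2 - 930*2^2 = 3721 - 3720 = 1, so (x, y) = (61, 2) solves the equation, and by the theorem it is the least positive solution.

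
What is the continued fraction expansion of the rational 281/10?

Run the Euclidean algorithm on 281 and 10; the successive quotients are the partial quotients a_0, a_1, ... (each step inverts the fractional part left over by the previous one):
  281 = 28*10 + 1, so a_0 = 28.
  10 = 10*1 + 0, so a_1 = 10.
The remainder reaches 0 after 2 divisions, so the expansion has 2 partial quotients, read off in order.

[28; 10]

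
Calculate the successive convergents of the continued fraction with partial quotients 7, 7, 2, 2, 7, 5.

7/1, 50/7, 107/15, 264/37, 1955/274, 10039/1407

Using the convergent recurrence p_i = a_i*p_{i-1} + p_{i-2}, q_i = a_i*q_{i-1} + q_{i-2} with p_{-2}=0, p_{-1}=1, q_{-2}=1, q_{-1}=0:
  i=0: a_0=7, p_0 = 7*1 + 0 = 7, q_0 = 7*0 + 1 = 1.
  i=1: a_1=7, p_1 = 7*7 + 1 = 50, q_1 = 7*1 + 0 = 7.
  i=2: a_2=2, p_2 = 2*50 + 7 = 107, q_2 = 2*7 + 1 = 15.
  i=3: a_3=2, p_3 = 2*107 + 50 = 264, q_3 = 2*15 + 7 = 37.
  i=4: a_4=7, p_4 = 7*264 + 107 = 1955, q_4 = 7*37 + 15 = 274.
  i=5: a_5=5, p_5 = 5*1955 + 264 = 10039, q_5 = 5*274 + 37 = 1407.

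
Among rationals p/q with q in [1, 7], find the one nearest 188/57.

Expand x = 188/57 as a continued fraction with the Euclidean algorithm:
  188 = 3*57 + 17, so a_0 = 3.
  57 = 3*17 + 6, so a_1 = 3.
  17 = 2*6 + 5, so a_2 = 2.
  6 = 1*5 + 1, so a_3 = 1.
  5 = 5*1 + 0, so a_4 = 5.
so x = [3; 3, 2, 1, 5].
Convergents (p_i = a_i*p_{i-1} + p_{i-2}, q_i = a_i*q_{i-1} + q_{i-2} with p_{-2}=0, p_{-1}=1, q_{-2}=1, q_{-1}=0), until the denominator exceeds 7:
  i=0: a_0=3, p_0 = 3*1 + 0 = 3, q_0 = 3*0 + 1 = 1.
  i=1: a_1=3, p_1 = 3*3 + 1 = 10, q_1 = 3*1 + 0 = 3.
  i=2: a_2=2, p_2 = 2*10 + 3 = 23, q_2 = 2*3 + 1 = 7.
  i=3: a_3=1, p_3 = 1*23 + 10 = 33, q_3 = 1*7 + 3 = 10.
q_3 = 10 > 7, so the last convergent with denominator <= 7 is p_2/q_2 = 23/7.
The closest fraction with denominator <= 7 is either p_2/q_2 or the intermediate fraction (k*p_2 + p_1)/(k*q_2 + q_1) with the largest k >= 1 whose denominator stays <= 7; these approach x as k grows, and every other convergent or intermediate fraction in range is farther away.
Largest k: floor((7 - q_1)/q_2) = floor((7 - 3)/7) = 0.
Since k = 0, no intermediate fraction beyond p_2/q_2 has denominator <= 7, so the convergent 23/7 is the closest (its error is |188*7 - 23*57|/(57*7) = 5/399).

23/7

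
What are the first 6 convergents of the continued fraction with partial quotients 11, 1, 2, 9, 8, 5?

11/1, 12/1, 35/3, 327/28, 2651/227, 13582/1163

Using the convergent recurrence p_i = a_i*p_{i-1} + p_{i-2}, q_i = a_i*q_{i-1} + q_{i-2} with p_{-2}=0, p_{-1}=1, q_{-2}=1, q_{-1}=0:
  i=0: a_0=11, p_0 = 11*1 + 0 = 11, q_0 = 11*0 + 1 = 1.
  i=1: a_1=1, p_1 = 1*11 + 1 = 12, q_1 = 1*1 + 0 = 1.
  i=2: a_2=2, p_2 = 2*12 + 11 = 35, q_2 = 2*1 + 1 = 3.
  i=3: a_3=9, p_3 = 9*35 + 12 = 327, q_3 = 9*3 + 1 = 28.
  i=4: a_4=8, p_4 = 8*327 + 35 = 2651, q_4 = 8*28 + 3 = 227.
  i=5: a_5=5, p_5 = 5*2651 + 327 = 13582, q_5 = 5*227 + 28 = 1163.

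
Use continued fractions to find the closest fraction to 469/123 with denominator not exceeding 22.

61/16

Expand x = 469/123 as a continued fraction with the Euclidean algorithm:
  469 = 3*123 + 100, so a_0 = 3.
  123 = 1*100 + 23, so a_1 = 1.
  100 = 4*23 + 8, so a_2 = 4.
  23 = 2*8 + 7, so a_3 = 2.
  8 = 1*7 + 1, so a_4 = 1.
  7 = 7*1 + 0, so a_5 = 7.
so x = [3; 1, 4, 2, 1, 7].
Convergents (p_i = a_i*p_{i-1} + p_{i-2}, q_i = a_i*q_{i-1} + q_{i-2} with p_{-2}=0, p_{-1}=1, q_{-2}=1, q_{-1}=0), until the denominator exceeds 22:
  i=0: a_0=3, p_0 = 3*1 + 0 = 3, q_0 = 3*0 + 1 = 1.
  i=1: a_1=1, p_1 = 1*3 + 1 = 4, q_1 = 1*1 + 0 = 1.
  i=2: a_2=4, p_2 = 4*4 + 3 = 19, q_2 = 4*1 + 1 = 5.
  i=3: a_3=2, p_3 = 2*19 + 4 = 42, q_3 = 2*5 + 1 = 11.
  i=4: a_4=1, p_4 = 1*42 + 19 = 61, q_4 = 1*11 + 5 = 16.
  i=5: a_5=7, p_5 = 7*61 + 42 = 469, q_5 = 7*16 + 11 = 123.
q_5 = 123 > 22, so the last convergent with denominator <= 22 is p_4/q_4 = 61/16.
The closest fraction with denominator <= 22 is either p_4/q_4 or the intermediate fraction (k*p_4 + p_3)/(k*q_4 + q_3) with the largest k >= 1 whose denominator stays <= 22; these approach x as k grows, and every other convergent or intermediate fraction in range is farther away.
Largest k: floor((22 - q_3)/q_4) = floor((22 - 11)/16) = 0.
Since k = 0, no intermediate fraction beyond p_4/q_4 has denominator <= 22, so the convergent 61/16 is the closest (its error is |469*16 - 61*123|/(123*16) = 1/1968).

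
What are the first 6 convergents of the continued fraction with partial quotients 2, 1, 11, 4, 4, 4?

2/1, 3/1, 35/12, 143/49, 607/208, 2571/881

Using the convergent recurrence p_i = a_i*p_{i-1} + p_{i-2}, q_i = a_i*q_{i-1} + q_{i-2} with p_{-2}=0, p_{-1}=1, q_{-2}=1, q_{-1}=0:
  i=0: a_0=2, p_0 = 2*1 + 0 = 2, q_0 = 2*0 + 1 = 1.
  i=1: a_1=1, p_1 = 1*2 + 1 = 3, q_1 = 1*1 + 0 = 1.
  i=2: a_2=11, p_2 = 11*3 + 2 = 35, q_2 = 11*1 + 1 = 12.
  i=3: a_3=4, p_3 = 4*35 + 3 = 143, q_3 = 4*12 + 1 = 49.
  i=4: a_4=4, p_4 = 4*143 + 35 = 607, q_4 = 4*49 + 12 = 208.
  i=5: a_5=4, p_5 = 4*607 + 143 = 2571, q_5 = 4*208 + 49 = 881.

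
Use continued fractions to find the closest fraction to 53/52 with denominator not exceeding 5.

Expand x = 53/52 as a continued fraction with the Euclidean algorithm:
  53 = 1*52 + 1, so a_0 = 1.
  52 = 52*1 + 0, so a_1 = 52.
so x = [1; 52].
Convergents (p_i = a_i*p_{i-1} + p_{i-2}, q_i = a_i*q_{i-1} + q_{i-2} with p_{-2}=0, p_{-1}=1, q_{-2}=1, q_{-1}=0), until the denominator exceeds 5:
  i=0: a_0=1, p_0 = 1*1 + 0 = 1, q_0 = 1*0 + 1 = 1.
  i=1: a_1=52, p_1 = 52*1 + 1 = 53, q_1 = 52*1 + 0 = 52.
q_1 = 52 > 5, so the last convergent with denominator <= 5 is p_0/q_0 = 1/1.
The closest fraction with denominator <= 5 is either p_0/q_0 or the intermediate fraction (k*p_0 + p_{-1})/(k*q_0 + q_{-1}) with the largest k >= 1 whose denominator stays <= 5; these approach x as k grows, and every other convergent or intermediate fraction in range is farther away.
Largest k: floor((5 - q_{-1})/q_0) = floor((5 - 0)/1) = 5 (using the seeds p_{-1} = 1, q_{-1} = 0).
That gives (5*1 + 1)/(5*1 + 0) = 6/5.
Compare the errors: |x - 1/1| = |53*1 - 1*52|/(52*1) = 1/52, and |x - 6/5| = |53*5 - 6*52|/(52*5) = 47/260.
Cross-multiplying, 1*260 = 260 < 2444 = 47*52, so 1/52 is smaller: the convergent 1/1 is closer to x than 6/5.

1/1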